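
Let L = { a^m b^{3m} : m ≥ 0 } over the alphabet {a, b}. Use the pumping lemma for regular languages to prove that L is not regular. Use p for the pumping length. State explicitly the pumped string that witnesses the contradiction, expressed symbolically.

a^{p+k} b^{3p}

Assume L is regular. Let p be the pumping length given by the pumping lemma.
Let w = a^p b^{3p} ∈ L; note |w| = 4p ≥ p.
Write w = xyz as guaranteed by the lemma, with |xy| ≤ p and y is nonempty.
The first p characters of w are a's, so xy (and hence y) consists only of a's. Write y = a^k, 1 ≤ k ≤ p.
Pump with i = 2: xy^2z = a^{p+k} b^{3p}. For this to lie in L we would need 3p = 3(p+k), which forces k = 0. But k ≥ 1, so xy^2z ∉ L.
This contradicts the pumping lemma, so L is not regular.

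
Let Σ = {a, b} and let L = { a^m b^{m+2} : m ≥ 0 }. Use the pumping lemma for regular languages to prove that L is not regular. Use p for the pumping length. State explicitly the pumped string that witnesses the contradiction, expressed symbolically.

a^{p+k} b^{p+2}

Toward a contradiction, assume L is regular with pumping length p.
Let w = a^p b^{p+2} ∈ L; note |w| = 2p+2 ≥ p.
By the pumping lemma, w = xyz with |xy| ≤ p and |y| > 0.
Since the first p symbols of w are all a's and |xy| ≤ p, y lies entirely in the leading a-block: y = a^k for some k with 1 ≤ k ≤ p.
Pump with i = 2: xy^2z = a^{p+k} b^{p+2}. For this to lie in L we would need p+2 = (p+k)+2, which forces k = 0. But k ≥ 1, so xy^2z ∉ L.
This contradicts the pumping lemma, so L is not regular.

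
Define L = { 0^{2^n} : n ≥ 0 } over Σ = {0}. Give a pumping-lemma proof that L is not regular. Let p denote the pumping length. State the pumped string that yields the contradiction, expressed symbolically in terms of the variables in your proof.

Assume L is regular. Let p be the pumping length given by the pumping lemma.
Take w = 0^{2^p} ∈ L with |w| = 2^p ≥ p.
By the pumping lemma, w = xyz with |xy| ≤ p and |y| ≥ 1.
Then y = 0^k for some k with 1 ≤ k ≤ p.
Pump with i = 2: xy^2z = 0^{2^p+k}. Since 1 ≤ k ≤ p < 2^p, we have 2^p < 2^p+k < 2^{p+1}, so 2^p+k is not a power of 2. So xy^2z ∉ L.
This is a contradiction; hence L is not regular.

0^{2^p+k}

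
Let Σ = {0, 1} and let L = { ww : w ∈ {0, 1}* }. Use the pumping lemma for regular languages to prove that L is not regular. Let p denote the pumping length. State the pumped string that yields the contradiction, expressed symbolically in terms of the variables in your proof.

Toward a contradiction, assume L is regular with pumping length p.
Take w = 0^p 1^p 0^p 1^p = uu where u = 0^p1^p; then w ∈ L and |w| = 4p ≥ p.
By the pumping lemma, w = xyz with |xy| ≤ p and y is nonempty.
The first p characters of w are 0's, so xy (and hence y) consists only of 0's. Write y = 0^k, 1 ≤ k ≤ p.
Pump with i = 2: xy^2z = 0^{p+k} 1^p 0^p 1^p, of length 4p+k. Suppose this equals vv. The string starts with 0 and ends with 1, so v does too; thus the boundary between the two copies of v is a 1→0 transition. There is exactly one such transition, at position 2p+k, so |v| = 2p+k and |vv| = 4p+2k ≠ 4p+k since k ≥ 1. So xy^2z ∉ L.
Contradiction. Therefore L is not regular.

0^{p+k} 1^p 0^p 1^p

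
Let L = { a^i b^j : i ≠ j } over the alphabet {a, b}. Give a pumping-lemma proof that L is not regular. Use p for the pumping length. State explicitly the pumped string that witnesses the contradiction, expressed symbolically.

Toward a contradiction, assume L is regular with pumping length p.
Choose w = a^p b^{p+p!}. Since p ≠ p+p!, w ∈ L; and |w| ≥ p.
By the pumping lemma, w = xyz with |xy| ≤ p and y is nonempty.
Since the first p symbols of w are all a's and |xy| ≤ p, y lies entirely in the leading a-block: y = a^k for some k with 1 ≤ k ≤ p.
Since 1 ≤ k ≤ p, k divides p!; set t = 1 + p!/k. Then xy^t z has p + (p!/k)·k = p + p! copies of a. Now the a-count equals the b-count, so i ≠ j fails. So xy^t z = a^{p+p!} b^{p+p!} ∉ L.
This is a contradiction; hence L is not regular.

a^{p+p!} b^{p+p!}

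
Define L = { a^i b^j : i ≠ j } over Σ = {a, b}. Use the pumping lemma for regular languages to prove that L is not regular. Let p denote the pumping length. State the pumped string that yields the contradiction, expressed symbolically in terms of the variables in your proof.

a^{p+p!} b^{p+p!}

Assume L is regular; let p be its pumping constant.
Choose w = a^p b^{p+p!}. Since p ≠ p+p!, w ∈ L; and |w| ≥ p.
Write w = xyz as guaranteed by the lemma, with |xy| ≤ p and |y| ≥ 1.
Since the first p symbols of w are all a's and |xy| ≤ p, y lies entirely in the leading a-block: y = a^k for some k with 1 ≤ k ≤ p.
Since 1 ≤ k ≤ p, k divides p!; set t = 1 + p!/k. Then xy^t z has p + (p!/k)·k = p + p! copies of a. Now the a-count equals the b-count, so i ≠ j fails. So xy^t z = a^{p+p!} b^{p+p!} ∉ L.
This is a contradiction; hence L is not regular.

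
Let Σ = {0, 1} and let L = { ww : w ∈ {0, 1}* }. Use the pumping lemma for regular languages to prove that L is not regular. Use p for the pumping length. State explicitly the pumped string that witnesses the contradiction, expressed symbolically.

0^{p+k} 1^p 0^p 1^p

Toward a contradiction, assume L is regular with pumping length p.
Take w = 0^p 1^p 0^p 1^p = uu where u = 0^p1^p; then w ∈ L and |w| = 4p ≥ p.
The pumping lemma gives a decomposition w = xyz where |xy| ≤ p and y is nonempty.
Since the first p symbols of w are all 0's and |xy| ≤ p, y lies entirely in the leading 0-block: y = 0^k for some k with 1 ≤ k ≤ p.
Pump with i = 2: xy^2z = 0^{p+k} 1^p 0^p 1^p, of length 4p+k. Suppose this equals vv. The string starts with 0 and ends with 1, so v does too; thus the boundary between the two copies of v is a 1→0 transition. There is exactly one such transition, at position 2p+k, so |v| = 2p+k and |vv| = 4p+2k ≠ 4p+k since k ≥ 1. So xy^2z ∉ L.
This contradicts the pumping lemma, so L is not regular.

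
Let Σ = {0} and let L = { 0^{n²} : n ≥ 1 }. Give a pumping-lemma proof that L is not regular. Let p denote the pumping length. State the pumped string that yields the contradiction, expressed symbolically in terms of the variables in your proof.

0^{p²+k}

Suppose for contradiction that L is regular, and let p be the pumping length.
Take w = 0^{p²} ∈ L with |w| = p² ≥ p.
By the pumping lemma, w = xyz with |xy| ≤ p and y is nonempty.
Then y = 0^k for some k with 1 ≤ k ≤ p.
Pump with i = 2: xy^2z = 0^{p²+k}. Since 1 ≤ k ≤ p, p² < p²+k ≤ p²+p < (p+1)², so p²+k lies strictly between consecutive squares and is not a perfect square. So xy^2z ∉ L.
This contradicts the pumping lemma, so L is not regular.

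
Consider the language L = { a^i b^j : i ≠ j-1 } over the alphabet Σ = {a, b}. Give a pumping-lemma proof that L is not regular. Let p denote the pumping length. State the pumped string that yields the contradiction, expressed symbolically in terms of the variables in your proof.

a^{p+p!} b^{p+p!+1}

Assume L is regular; let p be its pumping constant.
Choose w = a^p b^{p+p!+1}. Since p ≠ (p+p!+1)-1 = p+p!, w ∈ L; and |w| ≥ p.
By the pumping lemma, w = xyz with |xy| ≤ p and y is nonempty.
Because |xy| ≤ p and w begins with p copies of a, we have y = a^k with 1 ≤ k ≤ p.
Since 1 ≤ k ≤ p, k divides p!; set t = 1 + p!/k. Then xy^t z has p + (p!/k)·k = p + p! copies of a. Now the a-count is p+p! and (b-count)-1 = (p+p!+1)-1 = p+p!, so i ≠ j-1 fails. So xy^t z = a^{p+p!} b^{p+p!+1} ∉ L.
Contradiction. Therefore L is not regular.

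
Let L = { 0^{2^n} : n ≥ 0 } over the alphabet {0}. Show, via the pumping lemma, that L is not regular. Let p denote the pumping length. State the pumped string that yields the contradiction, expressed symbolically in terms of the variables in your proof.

0^{2^p+k}

Assume L is regular. Let p be the pumping length given by the pumping lemma.
Take w = 0^{2^p} ∈ L with |w| = 2^p ≥ p.
By the pumping lemma, w = xyz with |xy| ≤ p and |y| ≥ 1.
Then y = 0^k for some k with 1 ≤ k ≤ p.
Pump with i = 2: xy^2z = 0^{2^p+k}. Since 1 ≤ k ≤ p < 2^p, we have 2^p < 2^p+k < 2^{p+1}, so 2^p+k is not a power of 2. So xy^2z ∉ L.
Contradiction. Therefore L is not regular.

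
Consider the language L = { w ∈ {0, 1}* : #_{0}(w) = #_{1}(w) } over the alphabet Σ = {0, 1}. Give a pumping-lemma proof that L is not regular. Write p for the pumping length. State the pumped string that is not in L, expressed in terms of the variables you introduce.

Suppose for contradiction that L is regular, and let p be the pumping length.
Choose w = 0^p 1^p ∈ L with |w| = 2p ≥ p.
Write w = xyz as guaranteed by the lemma, with |xy| ≤ p and |y| ≥ 1.
Because |xy| ≤ p and w begins with p copies of 0, we have y = 0^k with 1 ≤ k ≤ p.
Pump with i = 2: xy^2z = 0^{p+k} 1^p has p+k occurrences of 0 but only p of 1. Since k ≥ 1 the counts differ, so xy^2z ∉ L.
Contradiction. Therefore L is not regular.

0^{p+k} 1^p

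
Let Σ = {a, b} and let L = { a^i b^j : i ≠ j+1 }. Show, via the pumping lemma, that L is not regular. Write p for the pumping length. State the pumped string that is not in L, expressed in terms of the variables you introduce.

Assume L is regular. Let p be the pumping length given by the pumping lemma.
Choose w = a^p b^{p+p!-1}. Since p ≠ (p+p!-1)+1 = p+p!, w ∈ L; and |w| ≥ p.
Write w = xyz as guaranteed by the lemma, with |xy| ≤ p and |y| > 0.
The first p characters of w are a's, so xy (and hence y) consists only of a's. Write y = a^k, 1 ≤ k ≤ p.
Since 1 ≤ k ≤ p, k divides p!; set t = 1 + p!/k. Then xy^t z has p + (p!/k)·k = p + p! copies of a. Now the a-count is p+p! and (b-count)+1 = (p+p!-1)+1 = p+p!, so i ≠ j+1 fails. So xy^t z = a^{p+p!} b^{p+p!-1} ∉ L.
Contradiction. Therefore L is not regular.

a^{p+p!} b^{p+p!-1}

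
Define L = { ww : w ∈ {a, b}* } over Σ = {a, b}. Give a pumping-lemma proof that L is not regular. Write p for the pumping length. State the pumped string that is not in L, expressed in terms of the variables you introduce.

a^{p+k} b^p a^p b^p

Toward a contradiction, assume L is regular with pumping length p.
Take w = a^p b^p a^p b^p = uu where u = a^pb^p; then w ∈ L and |w| = 4p ≥ p.
Write w = xyz as guaranteed by the lemma, with |xy| ≤ p and |y| ≥ 1.
The first p characters of w are a's, so xy (and hence y) consists only of a's. Write y = a^k, 1 ≤ k ≤ p.
Pump with i = 2: xy^2z = a^{p+k} b^p a^p b^p, of length 4p+k. Suppose this equals vv. The string starts with a and ends with b, so v does too; thus the boundary between the two copies of v is a b→a transition. There is exactly one such transition, at position 2p+k, so |v| = 2p+k and |vv| = 4p+2k ≠ 4p+k since k ≥ 1. So xy^2z ∉ L.
This contradicts the pumping lemma, so L is not regular.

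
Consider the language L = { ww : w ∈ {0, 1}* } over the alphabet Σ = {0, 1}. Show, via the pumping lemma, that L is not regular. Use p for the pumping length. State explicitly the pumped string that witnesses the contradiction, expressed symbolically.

Assume L is regular. Let p be the pumping length given by the pumping lemma.
Take w = 0^p 1^p 0^p 1^p = uu where u = 0^p1^p; then w ∈ L and |w| = 4p ≥ p.
The pumping lemma gives a decomposition w = xyz where |xy| ≤ p and |y| > 0.
Because |xy| ≤ p and w begins with p copies of 0, we have y = 0^k with 1 ≤ k ≤ p.
Pump with i = 2: xy^2z = 0^{p+k} 1^p 0^p 1^p, of length 4p+k. Suppose this equals vv. The string starts with 0 and ends with 1, so v does too; thus the boundary between the two copies of v is a 1→0 transition. There is exactly one such transition, at position 2p+k, so |v| = 2p+k and |vv| = 4p+2k ≠ 4p+k since k ≥ 1. So xy^2z ∉ L.
This is a contradiction; hence L is not regular.

0^{p+k} 1^p 0^p 1^p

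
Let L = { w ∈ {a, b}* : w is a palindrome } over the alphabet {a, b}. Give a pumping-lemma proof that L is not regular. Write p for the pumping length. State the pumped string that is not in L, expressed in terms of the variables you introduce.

Assume L is regular; let p be its pumping constant.
Take w = a^p b a^p, a palindrome of length 2p+1 ≥ p.
The pumping lemma gives a decomposition w = xyz where |xy| ≤ p and |y| > 0.
Because |xy| ≤ p and w begins with p copies of a, we have y = a^k with 1 ≤ k ≤ p.
Pump with i = 2: xy^2z = a^{p+k} b a^p. Its reverse is a^p b a^{p+k}, which differs from xy^2z since k ≥ 1. So xy^2z is not a palindrome and xy^2z ∉ L.
Contradiction. Therefore L is not regular.

a^{p+k} b a^p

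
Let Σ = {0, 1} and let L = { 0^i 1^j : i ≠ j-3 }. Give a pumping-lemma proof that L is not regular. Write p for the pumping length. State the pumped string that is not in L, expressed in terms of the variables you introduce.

0^{p+p!} 1^{p+p!+3}

Assume L is regular; let p be its pumping constant.
Choose w = 0^p 1^{p+p!+3}. Since p ≠ (p+p!+3)-3 = p+p!, w ∈ L; and |w| ≥ p.
The pumping lemma gives a decomposition w = xyz where |xy| ≤ p and |y| > 0.
The first p characters of w are 0's, so xy (and hence y) consists only of 0's. Write y = 0^k, 1 ≤ k ≤ p.
Since 1 ≤ k ≤ p, k divides p!; set t = 1 + p!/k. Then xy^t z has p + (p!/k)·k = p + p! copies of 0. Now the 0-count is p+p! and (1-count)-3 = (p+p!+3)-3 = p+p!, so i ≠ j-3 fails. So xy^t z = 0^{p+p!} 1^{p+p!+3} ∉ L.
Contradiction. Therefore L is not regular.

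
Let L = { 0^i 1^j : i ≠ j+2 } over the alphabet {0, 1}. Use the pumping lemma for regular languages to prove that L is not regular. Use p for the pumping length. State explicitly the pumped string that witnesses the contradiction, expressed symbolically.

0^{p+p!} 1^{p+p!-2}

Suppose for contradiction that L is regular, and let p be the pumping length.
Choose w = 0^p 1^{p+p!-2}. Since p ≠ (p+p!-2)+2 = p+p!, w ∈ L; and |w| ≥ p.
By the pumping lemma, w = xyz with |xy| ≤ p and |y| > 0.
The first p characters of w are 0's, so xy (and hence y) consists only of 0's. Write y = 0^k, 1 ≤ k ≤ p.
Since 1 ≤ k ≤ p, k divides p!; set t = 1 + p!/k. Then xy^t z has p + (p!/k)·k = p + p! copies of 0. Now the 0-count is p+p! and (1-count)+2 = (p+p!-2)+2 = p+p!, so i ≠ j+2 fails. So xy^t z = 0^{p+p!} 1^{p+p!-2} ∉ L.
This is a contradiction; hence L is not regular.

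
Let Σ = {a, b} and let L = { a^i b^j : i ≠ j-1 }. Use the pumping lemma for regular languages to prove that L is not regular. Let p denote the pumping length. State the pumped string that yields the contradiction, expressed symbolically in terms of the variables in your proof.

Suppose for contradiction that L is regular, and let p be the pumping length.
Choose w = a^p b^{p+p!+1}. Since p ≠ (p+p!+1)-1 = p+p!, w ∈ L; and |w| ≥ p.
Write w = xyz as guaranteed by the lemma, with |xy| ≤ p and y is nonempty.
Since the first p symbols of w are all a's and |xy| ≤ p, y lies entirely in the leading a-block: y = a^k for some k with 1 ≤ k ≤ p.
Since 1 ≤ k ≤ p, k divides p!; set t = 1 + p!/k. Then xy^t z has p + (p!/k)·k = p + p! copies of a. Now the a-count is p+p! and (b-count)-1 = (p+p!+1)-1 = p+p!, so i ≠ j-1 fails. So xy^t z = a^{p+p!} b^{p+p!+1} ∉ L.
This is a contradiction; hence L is not regular.

a^{p+p!} b^{p+p!+1}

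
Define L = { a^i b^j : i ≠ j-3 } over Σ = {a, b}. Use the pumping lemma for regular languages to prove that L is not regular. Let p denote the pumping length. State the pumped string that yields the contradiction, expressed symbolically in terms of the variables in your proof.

a^{p+p!} b^{p+p!+3}

Suppose for contradiction that L is regular, and let p be the pumping length.
Choose w = a^p b^{p+p!+3}. Since p ≠ (p+p!+3)-3 = p+p!, w ∈ L; and |w| ≥ p.
Write w = xyz as guaranteed by the lemma, with |xy| ≤ p and |y| ≥ 1.
Since the first p symbols of w are all a's and |xy| ≤ p, y lies entirely in the leading a-block: y = a^k for some k with 1 ≤ k ≤ p.
Since 1 ≤ k ≤ p, k divides p!; set t = 1 + p!/k. Then xy^t z has p + (p!/k)·k = p + p! copies of a. Now the a-count is p+p! and (b-count)-3 = (p+p!+3)-3 = p+p!, so i ≠ j-3 fails. So xy^t z = a^{p+p!} b^{p+p!+3} ∉ L.
This is a contradiction; hence L is not regular.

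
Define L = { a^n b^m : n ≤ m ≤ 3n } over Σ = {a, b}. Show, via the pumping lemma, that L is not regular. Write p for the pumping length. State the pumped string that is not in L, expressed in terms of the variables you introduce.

a^{p+k} b^p

Assume L is regular; let p be its pumping constant.
Take w = a^p b^p ∈ L (since p ≤ p ≤ 3p), with |w| = 2p ≥ p.
Write w = xyz as guaranteed by the lemma, with |xy| ≤ p and y is nonempty.
Since the first p symbols of w are all a's and |xy| ≤ p, y lies entirely in the leading a-block: y = a^k for some k with 1 ≤ k ≤ p.
Pump with i = 2: xy^2z = a^{p+k} b^p. Now n = p+k > p = m, so the condition n ≤ m fails. Thus xy^2z ∉ L.
Contradiction. Therefore L is not regular.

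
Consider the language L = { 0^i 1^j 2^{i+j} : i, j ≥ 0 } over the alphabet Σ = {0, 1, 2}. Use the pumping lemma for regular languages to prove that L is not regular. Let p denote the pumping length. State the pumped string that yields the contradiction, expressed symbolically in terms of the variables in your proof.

Assume L is regular; let p be its pumping constant.
Take w = 0^p 1^p 2^{2p} ∈ L (with i=j=p, i+j=2p), |w| = 4p ≥ p.
By the pumping lemma, w = xyz with |xy| ≤ p and |y| ≥ 1.
Since the first p symbols of w are all 0's and |xy| ≤ p, y lies entirely in the leading 0-block: y = 0^k for some k with 1 ≤ k ≤ p.
Consider xy^2z = 0^{p+k} 1^p 2^{2p}. Now the 0- and 1-counts sum to 2p+k, but the 2-count is 2p ≠ 2p+k. So xy^2z ∉ L.
This is a contradiction; hence L is not regular.

0^{p+k} 1^p 2^{2p}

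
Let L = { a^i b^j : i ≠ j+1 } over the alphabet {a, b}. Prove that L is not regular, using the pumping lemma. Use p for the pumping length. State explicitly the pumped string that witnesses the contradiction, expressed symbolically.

a^{p+p!} b^{p+p!-1}

Suppose for contradiction that L is regular, and let p be the pumping length.
Choose w = a^p b^{p+p!-1}. Since p ≠ (p+p!-1)+1 = p+p!, w ∈ L; and |w| ≥ p.
By the pumping lemma, w = xyz with |xy| ≤ p and y is nonempty.
Because |xy| ≤ p and w begins with p copies of a, we have y = a^k with 1 ≤ k ≤ p.
Since 1 ≤ k ≤ p, k divides p!; set t = 1 + p!/k. Then xy^t z has p + (p!/k)·k = p + p! copies of a. Now the a-count is p+p! and (b-count)+1 = (p+p!-1)+1 = p+p!, so i ≠ j+1 fails. So xy^t z = a^{p+p!} b^{p+p!-1} ∉ L.
This is a contradiction; hence L is not regular.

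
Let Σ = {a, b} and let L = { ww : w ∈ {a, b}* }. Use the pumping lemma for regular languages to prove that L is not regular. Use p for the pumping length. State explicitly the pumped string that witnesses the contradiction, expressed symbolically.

Toward a contradiction, assume L is regular with pumping length p.
Take w = a^p b^p a^p b^p = uu where u = a^pb^p; then w ∈ L and |w| = 4p ≥ p.
The pumping lemma gives a decomposition w = xyz where |xy| ≤ p and |y| ≥ 1.
Because |xy| ≤ p and w begins with p copies of a, we have y = a^k with 1 ≤ k ≤ p.
Pump with i = 2: xy^2z = a^{p+k} b^p a^p b^p, of length 4p+k. Suppose this equals vv. The string starts with a and ends with b, so v does too; thus the boundary between the two copies of v is a b→a transition. There is exactly one such transition, at position 2p+k, so |v| = 2p+k and |vv| = 4p+2k ≠ 4p+k since k ≥ 1. So xy^2z ∉ L.
Contradiction. Therefore L is not regular.

a^{p+k} b^p a^p b^p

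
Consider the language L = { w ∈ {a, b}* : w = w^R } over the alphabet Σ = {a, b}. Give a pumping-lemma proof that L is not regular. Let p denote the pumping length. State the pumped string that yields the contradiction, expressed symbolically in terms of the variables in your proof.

Assume L is regular. Let p be the pumping length given by the pumping lemma.
Take w = a^p b a^p, a palindrome of length 2p+1 ≥ p.
Write w = xyz as guaranteed by the lemma, with |xy| ≤ p and y is nonempty.
The first p characters of w are a's, so xy (and hence y) consists only of a's. Write y = a^k, 1 ≤ k ≤ p.
Pump with i = 2: xy^2z = a^{p+k} b a^p. Its reverse is a^p b a^{p+k}, which differs from xy^2z since k ≥ 1. So xy^2z is not a palindrome and xy^2z ∉ L.
Contradiction. Therefore L is not regular.

a^{p+k} b a^p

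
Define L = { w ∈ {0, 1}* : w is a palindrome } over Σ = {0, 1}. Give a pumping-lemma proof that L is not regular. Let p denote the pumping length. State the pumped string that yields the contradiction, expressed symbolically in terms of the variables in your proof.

0^{p+k} 1 0^p

Toward a contradiction, assume L is regular with pumping length p.
Take w = 0^p 1 0^p, a palindrome of length 2p+1 ≥ p.
The pumping lemma gives a decomposition w = xyz where |xy| ≤ p and |y| ≥ 1.
The first p characters of w are 0's, so xy (and hence y) consists only of 0's. Write y = 0^k, 1 ≤ k ≤ p.
Pump with i = 2: xy^2z = 0^{p+k} 1 0^p. Its reverse is 0^p 1 0^{p+k}, which differs from xy^2z since k ≥ 1. So xy^2z is not a palindrome and xy^2z ∉ L.
This contradicts the pumping lemma, so L is not regular.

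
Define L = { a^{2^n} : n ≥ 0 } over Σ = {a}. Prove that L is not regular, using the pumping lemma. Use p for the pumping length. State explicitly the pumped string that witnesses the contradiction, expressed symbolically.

a^{2^p+k}

Suppose for contradiction that L is regular, and let p be the pumping length.
Take w = a^{2^p} ∈ L with |w| = 2^p ≥ p.
The pumping lemma gives a decomposition w = xyz where |xy| ≤ p and |y| ≥ 1.
Then y = a^k for some k with 1 ≤ k ≤ p.
Pump with i = 2: xy^2z = a^{2^p+k}. Since 1 ≤ k ≤ p < 2^p, we have 2^p < 2^p+k < 2^{p+1}, so 2^p+k is not a power of 2. So xy^2z ∉ L.
This is a contradiction; hence L is not regular.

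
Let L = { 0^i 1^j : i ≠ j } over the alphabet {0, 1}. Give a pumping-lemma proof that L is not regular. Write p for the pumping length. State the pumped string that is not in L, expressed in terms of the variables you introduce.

0^{p+p!} 1^{p+p!}

Suppose for contradiction that L is regular, and let p be the pumping length.
Choose w = 0^p 1^{p+p!}. Since p ≠ p+p!, w ∈ L; and |w| ≥ p.
Write w = xyz as guaranteed by the lemma, with |xy| ≤ p and y is nonempty.
The first p characters of w are 0's, so xy (and hence y) consists only of 0's. Write y = 0^k, 1 ≤ k ≤ p.
Since 1 ≤ k ≤ p, k divides p!; set t = 1 + p!/k. Then xy^t z has p + (p!/k)·k = p + p! copies of 0. Now the 0-count equals the 1-count, so i ≠ j fails. So xy^t z = 0^{p+p!} 1^{p+p!} ∉ L.
This is a contradiction; hence L is not regular.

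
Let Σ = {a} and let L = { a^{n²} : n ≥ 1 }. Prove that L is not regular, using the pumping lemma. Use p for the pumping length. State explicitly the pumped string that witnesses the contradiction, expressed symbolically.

Assume L is regular. Let p be the pumping length given by the pumping lemma.
Take w = a^{p²} ∈ L with |w| = p² ≥ p.
By the pumping lemma, w = xyz with |xy| ≤ p and y is nonempty.
Then y = a^k for some k with 1 ≤ k ≤ p.
Pump with i = 2: xy^2z = a^{p²+k}. Since 1 ≤ k ≤ p, p² < p²+k ≤ p²+p < (p+1)², so p²+k lies strictly between consecutive squares and is not a perfect square. So xy^2z ∉ L.
Contradiction. Therefore L is not regular.

a^{p²+k}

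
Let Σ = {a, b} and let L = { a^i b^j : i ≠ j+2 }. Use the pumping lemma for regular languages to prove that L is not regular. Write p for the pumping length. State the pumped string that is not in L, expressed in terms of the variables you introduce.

a^{p+p!} b^{p+p!-2}

Assume L is regular. Let p be the pumping length given by the pumping lemma.
Choose w = a^p b^{p+p!-2}. Since p ≠ (p+p!-2)+2 = p+p!, w ∈ L; and |w| ≥ p.
By the pumping lemma, w = xyz with |xy| ≤ p and y is nonempty.
The first p characters of w are a's, so xy (and hence y) consists only of a's. Write y = a^k, 1 ≤ k ≤ p.
Since 1 ≤ k ≤ p, k divides p!; set t = 1 + p!/k. Then xy^t z has p + (p!/k)·k = p + p! copies of a. Now the a-count is p+p! and (b-count)+2 = (p+p!-2)+2 = p+p!, so i ≠ j+2 fails. So xy^t z = a^{p+p!} b^{p+p!-2} ∉ L.
Contradiction. Therefore L is not regular.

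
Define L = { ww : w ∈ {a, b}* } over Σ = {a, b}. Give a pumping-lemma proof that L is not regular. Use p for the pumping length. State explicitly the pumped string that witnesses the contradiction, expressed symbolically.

a^{p+k} b^p a^p b^p

Assume L is regular; let p be its pumping constant.
Take w = a^p b^p a^p b^p = uu where u = a^pb^p; then w ∈ L and |w| = 4p ≥ p.
Write w = xyz as guaranteed by the lemma, with |xy| ≤ p and |y| > 0.
Because |xy| ≤ p and w begins with p copies of a, we have y = a^k with 1 ≤ k ≤ p.
Pump with i = 2: xy^2z = a^{p+k} b^p a^p b^p, of length 4p+k. Suppose this equals vv. The string starts with a and ends with b, so v does too; thus the boundary between the two copies of v is a b→a transition. There is exactly one such transition, at position 2p+k, so |v| = 2p+k and |vv| = 4p+2k ≠ 4p+k since k ≥ 1. So xy^2z ∉ L.
This contradicts the pumping lemma, so L is not regular.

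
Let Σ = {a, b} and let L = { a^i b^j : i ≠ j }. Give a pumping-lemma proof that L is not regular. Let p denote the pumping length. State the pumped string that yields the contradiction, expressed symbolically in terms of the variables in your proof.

Toward a contradiction, assume L is regular with pumping length p.
Choose w = a^p b^{p+p!}. Since p ≠ p+p!, w ∈ L; and |w| ≥ p.
By the pumping lemma, w = xyz with |xy| ≤ p and y is nonempty.
The first p characters of w are a's, so xy (and hence y) consists only of a's. Write y = a^k, 1 ≤ k ≤ p.
Since 1 ≤ k ≤ p, k divides p!; set t = 1 + p!/k. Then xy^t z has p + (p!/k)·k = p + p! copies of a. Now the a-count equals the b-count, so i ≠ j fails. So xy^t z = a^{p+p!} b^{p+p!} ∉ L.
This contradicts the pumping lemma, so L is not regular.

a^{p+p!} b^{p+p!}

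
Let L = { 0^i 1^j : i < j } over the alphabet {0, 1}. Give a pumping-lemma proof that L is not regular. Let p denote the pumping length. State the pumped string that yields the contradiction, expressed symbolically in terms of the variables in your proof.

0^{p+k} 1^{p+1}

Assume L is regular. Let p be the pumping length given by the pumping lemma.
Choose w = 0^p 1^{p+1} ∈ L, with |w| = 2p+1 ≥ p.
The pumping lemma gives a decomposition w = xyz where |xy| ≤ p and |y| ≥ 1.
The first p characters of w are 0's, so xy (and hence y) consists only of 0's. Write y = 0^k, 1 ≤ k ≤ p.
Consider xy^2z = 0^{p+k} 1^{p+1}. Since k ≥ 1, the 0-count p+k is at least p+1, so i < j fails; thus xy^2z ∉ L.
This is a contradiction; hence L is not regular.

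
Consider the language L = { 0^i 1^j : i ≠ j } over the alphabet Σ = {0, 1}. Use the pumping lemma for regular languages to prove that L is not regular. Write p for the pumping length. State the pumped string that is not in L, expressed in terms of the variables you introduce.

Assume L is regular; let p be its pumping constant.
Choose w = 0^p 1^{p+p!}. Since p ≠ p+p!, w ∈ L; and |w| ≥ p.
Write w = xyz as guaranteed by the lemma, with |xy| ≤ p and |y| > 0.
The first p characters of w are 0's, so xy (and hence y) consists only of 0's. Write y = 0^k, 1 ≤ k ≤ p.
Since 1 ≤ k ≤ p, k divides p!; set t = 1 + p!/k. Then xy^t z has p + (p!/k)·k = p + p! copies of 0. Now the 0-count equals the 1-count, so i ≠ j fails. So xy^t z = 0^{p+p!} 1^{p+p!} ∉ L.
This is a contradiction; hence L is not regular.

0^{p+p!} 1^{p+p!}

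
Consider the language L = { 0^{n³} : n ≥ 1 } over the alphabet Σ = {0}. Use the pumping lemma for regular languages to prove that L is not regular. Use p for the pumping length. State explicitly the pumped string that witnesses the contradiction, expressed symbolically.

Suppose for contradiction that L is regular, and let p be the pumping length.
Take w = 0^{p³} ∈ L with |w| = p³ ≥ p.
Write w = xyz as guaranteed by the lemma, with |xy| ≤ p and y is nonempty.
Then y = 0^k for some k with 1 ≤ k ≤ p.
Pump with i = 2: xy^2z = 0^{p³+k}. Since 1 ≤ k ≤ p, p³ < p³+k ≤ p³+p < p³+3p²+3p+1 = (p+1)³, so p³+k is not a perfect cube. So xy^2z ∉ L.
This contradicts the pumping lemma, so L is not regular.

0^{p³+k}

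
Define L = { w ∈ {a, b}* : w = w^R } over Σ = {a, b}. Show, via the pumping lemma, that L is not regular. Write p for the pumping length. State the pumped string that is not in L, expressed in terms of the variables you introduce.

Toward a contradiction, assume L is regular with pumping length p.
Take w = a^p b a^p, a palindrome of length 2p+1 ≥ p.
The pumping lemma gives a decomposition w = xyz where |xy| ≤ p and y is nonempty.
Because |xy| ≤ p and w begins with p copies of a, we have y = a^k with 1 ≤ k ≤ p.
Pump with i = 2: xy^2z = a^{p+k} b a^p. Its reverse is a^p b a^{p+k}, which differs from xy^2z since k ≥ 1. So xy^2z is not a palindrome and xy^2z ∉ L.
This is a contradiction; hence L is not regular.

a^{p+k} b a^p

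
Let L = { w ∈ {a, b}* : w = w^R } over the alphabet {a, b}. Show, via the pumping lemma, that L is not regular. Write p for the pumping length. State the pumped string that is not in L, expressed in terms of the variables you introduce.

Suppose for contradiction that L is regular, and let p be the pumping length.
Take w = a^p b a^p, a palindrome of length 2p+1 ≥ p.
Write w = xyz as guaranteed by the lemma, with |xy| ≤ p and y is nonempty.
Because |xy| ≤ p and w begins with p copies of a, we have y = a^k with 1 ≤ k ≤ p.
Pump with i = 2: xy^2z = a^{p+k} b a^p. Its reverse is a^p b a^{p+k}, which differs from xy^2z since k ≥ 1. So xy^2z is not a palindrome and xy^2z ∉ L.
Contradiction. Therefore L is not regular.

a^{p+k} b a^p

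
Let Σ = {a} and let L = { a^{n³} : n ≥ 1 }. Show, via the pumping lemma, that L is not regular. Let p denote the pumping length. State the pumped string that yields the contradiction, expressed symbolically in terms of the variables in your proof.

a^{p³+k}

Assume L is regular; let p be its pumping constant.
Take w = a^{p³} ∈ L with |w| = p³ ≥ p.
Write w = xyz as guaranteed by the lemma, with |xy| ≤ p and |y| > 0.
Then y = a^k for some k with 1 ≤ k ≤ p.
Pump with i = 2: xy^2z = a^{p³+k}. Since 1 ≤ k ≤ p, p³ < p³+k ≤ p³+p < p³+3p²+3p+1 = (p+1)³, so p³+k is not a perfect cube. So xy^2z ∉ L.
This contradicts the pumping lemma, so L is not regular.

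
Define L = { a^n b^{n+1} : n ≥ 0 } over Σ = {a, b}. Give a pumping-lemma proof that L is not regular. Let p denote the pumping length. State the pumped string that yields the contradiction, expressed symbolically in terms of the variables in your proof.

Toward a contradiction, assume L is regular with pumping length p.
Let w = a^p b^{p+1} ∈ L; note |w| = 2p+1 ≥ p.
Write w = xyz as guaranteed by the lemma, with |xy| ≤ p and |y| > 0.
Because |xy| ≤ p and w begins with p copies of a, we have y = a^k with 1 ≤ k ≤ p.
Pump with i = 2: xy^2z = a^{p+k} b^{p+1}. For this to lie in L we would need p+1 = (p+k)+1, which forces k = 0. But k ≥ 1, so xy^2z ∉ L.
This contradicts the pumping lemma, so L is not regular.

a^{p+k} b^{p+1}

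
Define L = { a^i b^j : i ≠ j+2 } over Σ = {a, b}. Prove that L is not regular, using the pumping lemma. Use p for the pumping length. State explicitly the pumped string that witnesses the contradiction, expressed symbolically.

a^{p+p!} b^{p+p!-2}

Suppose for contradiction that L is regular, and let p be the pumping length.
Choose w = a^p b^{p+p!-2}. Since p ≠ (p+p!-2)+2 = p+p!, w ∈ L; and |w| ≥ p.
By the pumping lemma, w = xyz with |xy| ≤ p and |y| > 0.
The first p characters of w are a's, so xy (and hence y) consists only of a's. Write y = a^k, 1 ≤ k ≤ p.
Since 1 ≤ k ≤ p, k divides p!; set t = 1 + p!/k. Then xy^t z has p + (p!/k)·k = p + p! copies of a. Now the a-count is p+p! and (b-count)+2 = (p+p!-2)+2 = p+p!, so i ≠ j+2 fails. So xy^t z = a^{p+p!} b^{p+p!-2} ∉ L.
This is a contradiction; hence L is not regular.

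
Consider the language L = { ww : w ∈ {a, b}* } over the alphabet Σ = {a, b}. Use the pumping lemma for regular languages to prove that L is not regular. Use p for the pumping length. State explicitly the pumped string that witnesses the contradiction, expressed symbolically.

a^{p+k} b^p a^p b^p

Assume L is regular; let p be its pumping constant.
Take w = a^p b^p a^p b^p = uu where u = a^pb^p; then w ∈ L and |w| = 4p ≥ p.
The pumping lemma gives a decomposition w = xyz where |xy| ≤ p and |y| > 0.
Since the first p symbols of w are all a's and |xy| ≤ p, y lies entirely in the leading a-block: y = a^k for some k with 1 ≤ k ≤ p.
Pump with i = 2: xy^2z = a^{p+k} b^p a^p b^p, of length 4p+k. Suppose this equals vv. The string starts with a and ends with b, so v does too; thus the boundary between the two copies of v is a b→a transition. There is exactly one such transition, at position 2p+k, so |v| = 2p+k and |vv| = 4p+2k ≠ 4p+k since k ≥ 1. So xy^2z ∉ L.
This is a contradiction; hence L is not regular.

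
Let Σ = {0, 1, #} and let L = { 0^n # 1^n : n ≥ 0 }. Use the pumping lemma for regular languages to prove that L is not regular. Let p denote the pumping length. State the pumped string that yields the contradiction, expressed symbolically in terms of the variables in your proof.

0^{p+k} # 1^p

Assume L is regular; let p be its pumping constant.
Take w = 0^p # 1^p ∈ L with |w| = 2p+1 ≥ p.
Write w = xyz as guaranteed by the lemma, with |xy| ≤ p and |y| > 0.
The first p characters of w are 0's, so xy (and hence y) consists only of 0's. Write y = 0^k, 1 ≤ k ≤ p.
Pump with i = 2: xy^2z = 0^{p+k} # 1^p, which would require p+k = p. But k ≥ 1, so xy^2z ∉ L.
This is a contradiction; hence L is not regular.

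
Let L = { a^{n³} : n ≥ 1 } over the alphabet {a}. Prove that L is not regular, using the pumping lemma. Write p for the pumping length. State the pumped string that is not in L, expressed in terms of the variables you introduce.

Assume L is regular; let p be its pumping constant.
Take w = a^{p³} ∈ L with |w| = p³ ≥ p.
Write w = xyz as guaranteed by the lemma, with |xy| ≤ p and |y| ≥ 1.
Then y = a^k for some k with 1 ≤ k ≤ p.
Pump with i = 2: xy^2z = a^{p³+k}. Since 1 ≤ k ≤ p, p³ < p³+k ≤ p³+p < p³+3p²+3p+1 = (p+1)³, so p³+k is not a perfect cube. So xy^2z ∉ L.
This contradicts the pumping lemma, so L is not regular.

a^{p³+k}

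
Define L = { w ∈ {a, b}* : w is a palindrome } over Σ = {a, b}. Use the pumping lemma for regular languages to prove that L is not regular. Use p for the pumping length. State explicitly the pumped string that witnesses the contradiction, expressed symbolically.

a^{p+k} b a^p

Toward a contradiction, assume L is regular with pumping length p.
Take w = a^p b a^p, a palindrome of length 2p+1 ≥ p.
By the pumping lemma, w = xyz with |xy| ≤ p and |y| ≥ 1.
Since the first p symbols of w are all a's and |xy| ≤ p, y lies entirely in the leading a-block: y = a^k for some k with 1 ≤ k ≤ p.
Pump with i = 2: xy^2z = a^{p+k} b a^p. Its reverse is a^p b a^{p+k}, which differs from xy^2z since k ≥ 1. So xy^2z is not a palindrome and xy^2z ∉ L.
Contradiction. Therefore L is not regular.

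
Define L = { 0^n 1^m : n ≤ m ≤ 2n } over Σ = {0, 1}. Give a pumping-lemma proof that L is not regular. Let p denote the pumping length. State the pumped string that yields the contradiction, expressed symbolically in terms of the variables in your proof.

0^{p+k} 1^p

Assume L is regular. Let p be the pumping length given by the pumping lemma.
Take w = 0^p 1^p ∈ L (since p ≤ p ≤ 2p), with |w| = 2p ≥ p.
Write w = xyz as guaranteed by the lemma, with |xy| ≤ p and y is nonempty.
The first p characters of w are 0's, so xy (and hence y) consists only of 0's. Write y = 0^k, 1 ≤ k ≤ p.
Pump with i = 2: xy^2z = 0^{p+k} 1^p. Now n = p+k > p = m, so the condition n ≤ m fails. Thus xy^2z ∉ L.
This is a contradiction; hence L is not regular.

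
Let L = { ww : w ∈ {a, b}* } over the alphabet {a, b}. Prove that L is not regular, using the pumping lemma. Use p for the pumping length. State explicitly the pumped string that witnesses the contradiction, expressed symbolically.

a^{p+k} b^p a^p b^p

Assume L is regular. Let p be the pumping length given by the pumping lemma.
Take w = a^p b^p a^p b^p = uu where u = a^pb^p; then w ∈ L and |w| = 4p ≥ p.
By the pumping lemma, w = xyz with |xy| ≤ p and |y| > 0.
Since the first p symbols of w are all a's and |xy| ≤ p, y lies entirely in the leading a-block: y = a^k for some k with 1 ≤ k ≤ p.
Pump with i = 2: xy^2z = a^{p+k} b^p a^p b^p, of length 4p+k. Suppose this equals vv. The string starts with a and ends with b, so v does too; thus the boundary between the two copies of v is a b→a transition. There is exactly one such transition, at position 2p+k, so |v| = 2p+k and |vv| = 4p+2k ≠ 4p+k since k ≥ 1. So xy^2z ∉ L.
This is a contradiction; hence L is not regular.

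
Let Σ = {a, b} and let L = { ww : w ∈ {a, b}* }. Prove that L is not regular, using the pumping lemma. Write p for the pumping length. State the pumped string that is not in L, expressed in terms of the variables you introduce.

a^{p+k} b^p a^p b^p

Assume L is regular. Let p be the pumping length given by the pumping lemma.
Take w = a^p b^p a^p b^p = uu where u = a^pb^p; then w ∈ L and |w| = 4p ≥ p.
Write w = xyz as guaranteed by the lemma, with |xy| ≤ p and |y| > 0.
Because |xy| ≤ p and w begins with p copies of a, we have y = a^k with 1 ≤ k ≤ p.
Pump with i = 2: xy^2z = a^{p+k} b^p a^p b^p, of length 4p+k. Suppose this equals vv. The string starts with a and ends with b, so v does too; thus the boundary between the two copies of v is a b→a transition. There is exactly one such transition, at position 2p+k, so |v| = 2p+k and |vv| = 4p+2k ≠ 4p+k since k ≥ 1. So xy^2z ∉ L.
Contradiction. Therefore L is not regular.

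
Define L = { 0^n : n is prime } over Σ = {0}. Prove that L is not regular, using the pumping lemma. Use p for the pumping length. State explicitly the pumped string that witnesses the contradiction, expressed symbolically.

0^{q(1+k)}

Toward a contradiction, assume L is regular with pumping length p.
Let q be a prime with q ≥ p+2 (infinitely many primes exist), and take w = 0^q ∈ L with |w| = q ≥ p.
Write w = xyz as guaranteed by the lemma, with |xy| ≤ p and |y| > 0.
Then y = 0^k for some k with 1 ≤ k ≤ p.
Since 1 ≤ k ≤ p, |xz| = q-k. Pump with i = q+1: |xy^{q+1}z| = (q-k)+(q+1)k = q+qk = q(1+k), which is composite (both factors ≥ 2). So xy^{q+1}z = 0^{q(1+k)} ∉ L.
This is a contradiction; hence L is not regular.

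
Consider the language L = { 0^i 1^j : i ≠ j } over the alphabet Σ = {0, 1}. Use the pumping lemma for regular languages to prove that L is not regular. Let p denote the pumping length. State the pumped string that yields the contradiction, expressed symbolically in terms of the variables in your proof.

0^{p+p!} 1^{p+p!}

Assume L is regular. Let p be the pumping length given by the pumping lemma.
Choose w = 0^p 1^{p+p!}. Since p ≠ p+p!, w ∈ L; and |w| ≥ p.
The pumping lemma gives a decomposition w = xyz where |xy| ≤ p and y is nonempty.
Because |xy| ≤ p and w begins with p copies of 0, we have y = 0^k with 1 ≤ k ≤ p.
Since 1 ≤ k ≤ p, k divides p!; set t = 1 + p!/k. Then xy^t z has p + (p!/k)·k = p + p! copies of 0. Now the 0-count equals the 1-count, so i ≠ j fails. So xy^t z = 0^{p+p!} 1^{p+p!} ∉ L.
This contradicts the pumping lemma, so L is not regular.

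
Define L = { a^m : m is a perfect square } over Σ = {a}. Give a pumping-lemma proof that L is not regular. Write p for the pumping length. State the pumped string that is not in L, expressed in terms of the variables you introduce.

a^{p²+k}

Toward a contradiction, assume L is regular with pumping length p.
Take w = a^{p²} ∈ L with |w| = p² ≥ p.
The pumping lemma gives a decomposition w = xyz where |xy| ≤ p and |y| ≥ 1.
Then y = a^k for some k with 1 ≤ k ≤ p.
Pump with i = 2: xy^2z = a^{p²+k}. Since 1 ≤ k ≤ p, p² < p²+k ≤ p²+p < (p+1)², so p²+k lies strictly between consecutive squares and is not a perfect square. So xy^2z ∉ L.
Contradiction. Therefore L is not regular.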